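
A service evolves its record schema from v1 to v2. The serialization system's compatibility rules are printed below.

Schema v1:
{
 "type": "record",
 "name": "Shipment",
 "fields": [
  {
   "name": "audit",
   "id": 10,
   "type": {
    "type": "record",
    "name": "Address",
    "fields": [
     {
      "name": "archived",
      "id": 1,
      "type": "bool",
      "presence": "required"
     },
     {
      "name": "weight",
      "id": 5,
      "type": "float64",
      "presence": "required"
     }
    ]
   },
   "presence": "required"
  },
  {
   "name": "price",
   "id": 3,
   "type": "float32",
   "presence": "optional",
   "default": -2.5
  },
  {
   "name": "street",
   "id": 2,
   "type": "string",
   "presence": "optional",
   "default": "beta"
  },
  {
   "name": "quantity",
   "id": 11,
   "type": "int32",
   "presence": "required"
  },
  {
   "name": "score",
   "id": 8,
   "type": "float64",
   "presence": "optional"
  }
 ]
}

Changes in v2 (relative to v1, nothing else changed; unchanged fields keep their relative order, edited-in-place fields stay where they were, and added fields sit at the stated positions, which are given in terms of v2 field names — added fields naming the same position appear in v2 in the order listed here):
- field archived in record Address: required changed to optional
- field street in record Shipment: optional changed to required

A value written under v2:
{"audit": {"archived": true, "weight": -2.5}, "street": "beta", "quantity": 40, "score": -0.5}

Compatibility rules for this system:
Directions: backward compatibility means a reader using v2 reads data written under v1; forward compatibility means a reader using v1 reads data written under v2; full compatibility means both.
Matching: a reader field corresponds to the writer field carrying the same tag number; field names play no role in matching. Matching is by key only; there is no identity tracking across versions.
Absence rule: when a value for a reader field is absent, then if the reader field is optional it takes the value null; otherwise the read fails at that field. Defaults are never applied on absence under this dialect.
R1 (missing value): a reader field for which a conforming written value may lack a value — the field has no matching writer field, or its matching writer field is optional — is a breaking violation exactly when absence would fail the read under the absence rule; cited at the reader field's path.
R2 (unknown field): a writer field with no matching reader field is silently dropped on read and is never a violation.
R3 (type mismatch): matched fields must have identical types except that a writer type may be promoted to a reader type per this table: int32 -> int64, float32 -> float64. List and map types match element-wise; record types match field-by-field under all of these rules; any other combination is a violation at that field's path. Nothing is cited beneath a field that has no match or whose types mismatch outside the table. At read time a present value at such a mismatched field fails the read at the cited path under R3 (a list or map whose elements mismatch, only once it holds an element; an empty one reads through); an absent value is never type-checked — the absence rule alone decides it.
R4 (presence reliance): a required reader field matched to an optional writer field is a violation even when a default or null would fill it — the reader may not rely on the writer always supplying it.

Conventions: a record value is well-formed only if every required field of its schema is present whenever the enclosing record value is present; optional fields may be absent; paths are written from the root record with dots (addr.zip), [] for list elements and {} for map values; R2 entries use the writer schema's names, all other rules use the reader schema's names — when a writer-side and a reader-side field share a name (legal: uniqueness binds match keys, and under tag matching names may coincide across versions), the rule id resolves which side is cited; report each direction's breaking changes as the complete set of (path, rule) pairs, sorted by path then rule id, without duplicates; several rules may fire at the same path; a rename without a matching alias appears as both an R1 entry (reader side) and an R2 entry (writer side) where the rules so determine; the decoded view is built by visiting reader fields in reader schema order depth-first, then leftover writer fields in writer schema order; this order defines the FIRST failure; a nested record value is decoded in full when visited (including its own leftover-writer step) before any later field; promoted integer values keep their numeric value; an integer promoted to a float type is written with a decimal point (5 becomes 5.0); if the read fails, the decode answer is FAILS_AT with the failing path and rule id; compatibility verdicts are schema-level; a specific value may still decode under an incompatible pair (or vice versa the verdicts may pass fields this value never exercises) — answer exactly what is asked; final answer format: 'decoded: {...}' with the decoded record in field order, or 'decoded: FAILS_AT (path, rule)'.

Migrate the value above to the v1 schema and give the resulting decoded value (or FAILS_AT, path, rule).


arrows below run writer -> reader for Shipment
decoding the Shipment value with the v1 reader:
  audit.archived := true
  audit.weight := -2.5
  price := null (not supplied -> null)
  street := "beta"
  quantity := 40
  score := -0.5
  => decoded: {"audit": {"archived": true, "weight": -2.5}, "price": null, "street": "beta", "quantity": 40, "score": -0.5}
diffs on Shipment not affecting the asked answer:
  field archived in record Address: required changed to optional -> shifts the Shipment verdicts, not this decode
  field street in record Shipment: optional changed to required -> shifts the Shipment verdicts, not this decode

decoded: {"audit": {"archived": true, "weight": -2.5}, "price": null, "street": "beta", "quantity": 40, "score": -0.5}


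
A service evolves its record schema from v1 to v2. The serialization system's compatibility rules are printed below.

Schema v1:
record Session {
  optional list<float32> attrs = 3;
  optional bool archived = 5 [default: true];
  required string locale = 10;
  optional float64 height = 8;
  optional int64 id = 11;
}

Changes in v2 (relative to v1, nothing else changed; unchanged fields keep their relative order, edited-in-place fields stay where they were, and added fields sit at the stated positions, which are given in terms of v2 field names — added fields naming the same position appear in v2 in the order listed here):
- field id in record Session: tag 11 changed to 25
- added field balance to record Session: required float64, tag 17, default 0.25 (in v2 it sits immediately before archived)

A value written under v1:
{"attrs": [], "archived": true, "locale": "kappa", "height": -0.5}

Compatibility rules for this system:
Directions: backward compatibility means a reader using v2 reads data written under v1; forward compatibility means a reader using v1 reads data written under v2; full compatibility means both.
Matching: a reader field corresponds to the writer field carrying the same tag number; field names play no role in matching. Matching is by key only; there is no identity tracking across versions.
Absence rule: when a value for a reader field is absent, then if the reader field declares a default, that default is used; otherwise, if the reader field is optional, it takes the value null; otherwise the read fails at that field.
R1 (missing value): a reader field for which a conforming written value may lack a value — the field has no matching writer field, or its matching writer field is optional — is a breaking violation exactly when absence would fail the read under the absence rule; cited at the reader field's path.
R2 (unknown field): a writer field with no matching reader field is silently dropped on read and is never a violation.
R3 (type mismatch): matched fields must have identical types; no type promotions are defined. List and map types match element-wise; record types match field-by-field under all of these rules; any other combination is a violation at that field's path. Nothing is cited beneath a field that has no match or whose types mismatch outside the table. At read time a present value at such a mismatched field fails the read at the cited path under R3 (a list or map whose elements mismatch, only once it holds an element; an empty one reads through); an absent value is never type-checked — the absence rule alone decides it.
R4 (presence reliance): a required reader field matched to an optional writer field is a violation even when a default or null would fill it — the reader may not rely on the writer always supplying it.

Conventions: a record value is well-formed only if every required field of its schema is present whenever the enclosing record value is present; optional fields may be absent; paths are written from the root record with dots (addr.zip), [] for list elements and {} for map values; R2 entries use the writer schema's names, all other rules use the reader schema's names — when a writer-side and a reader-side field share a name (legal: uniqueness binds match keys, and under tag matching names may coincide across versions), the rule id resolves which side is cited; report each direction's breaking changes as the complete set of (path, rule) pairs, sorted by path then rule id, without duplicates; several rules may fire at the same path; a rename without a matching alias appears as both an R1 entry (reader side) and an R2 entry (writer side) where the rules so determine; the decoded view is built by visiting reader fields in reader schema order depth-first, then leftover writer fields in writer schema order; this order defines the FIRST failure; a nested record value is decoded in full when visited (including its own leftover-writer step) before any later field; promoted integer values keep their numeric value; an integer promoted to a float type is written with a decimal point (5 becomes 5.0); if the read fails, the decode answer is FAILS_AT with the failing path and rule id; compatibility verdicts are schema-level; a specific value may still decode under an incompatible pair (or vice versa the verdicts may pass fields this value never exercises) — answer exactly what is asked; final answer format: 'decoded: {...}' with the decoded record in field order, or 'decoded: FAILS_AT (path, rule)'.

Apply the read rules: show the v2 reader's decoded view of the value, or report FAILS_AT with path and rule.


decoded: {"attrs": [], "balance": 0.25, "archived": true, "locale": "kappa", "height": -0.5, "id": null}

each type pair in Session: writer, then reader
migrating the Session value to v2:
  attrs := []
  balance := 0.25 (missing; default applied)
  archived := true
  locale := "kappa"
  height := -0.5
  id := null (missing; optional => null)
  => decoded: {"attrs": [], "balance": 0.25, "archived": true, "locale": "kappa", "height": -0.5, "id": null}
ruling out the remaining Session differences:
  field id in record Session: tag 11 changed to 25 -> no rule fires on it and the decoded Session view is identical with or without it


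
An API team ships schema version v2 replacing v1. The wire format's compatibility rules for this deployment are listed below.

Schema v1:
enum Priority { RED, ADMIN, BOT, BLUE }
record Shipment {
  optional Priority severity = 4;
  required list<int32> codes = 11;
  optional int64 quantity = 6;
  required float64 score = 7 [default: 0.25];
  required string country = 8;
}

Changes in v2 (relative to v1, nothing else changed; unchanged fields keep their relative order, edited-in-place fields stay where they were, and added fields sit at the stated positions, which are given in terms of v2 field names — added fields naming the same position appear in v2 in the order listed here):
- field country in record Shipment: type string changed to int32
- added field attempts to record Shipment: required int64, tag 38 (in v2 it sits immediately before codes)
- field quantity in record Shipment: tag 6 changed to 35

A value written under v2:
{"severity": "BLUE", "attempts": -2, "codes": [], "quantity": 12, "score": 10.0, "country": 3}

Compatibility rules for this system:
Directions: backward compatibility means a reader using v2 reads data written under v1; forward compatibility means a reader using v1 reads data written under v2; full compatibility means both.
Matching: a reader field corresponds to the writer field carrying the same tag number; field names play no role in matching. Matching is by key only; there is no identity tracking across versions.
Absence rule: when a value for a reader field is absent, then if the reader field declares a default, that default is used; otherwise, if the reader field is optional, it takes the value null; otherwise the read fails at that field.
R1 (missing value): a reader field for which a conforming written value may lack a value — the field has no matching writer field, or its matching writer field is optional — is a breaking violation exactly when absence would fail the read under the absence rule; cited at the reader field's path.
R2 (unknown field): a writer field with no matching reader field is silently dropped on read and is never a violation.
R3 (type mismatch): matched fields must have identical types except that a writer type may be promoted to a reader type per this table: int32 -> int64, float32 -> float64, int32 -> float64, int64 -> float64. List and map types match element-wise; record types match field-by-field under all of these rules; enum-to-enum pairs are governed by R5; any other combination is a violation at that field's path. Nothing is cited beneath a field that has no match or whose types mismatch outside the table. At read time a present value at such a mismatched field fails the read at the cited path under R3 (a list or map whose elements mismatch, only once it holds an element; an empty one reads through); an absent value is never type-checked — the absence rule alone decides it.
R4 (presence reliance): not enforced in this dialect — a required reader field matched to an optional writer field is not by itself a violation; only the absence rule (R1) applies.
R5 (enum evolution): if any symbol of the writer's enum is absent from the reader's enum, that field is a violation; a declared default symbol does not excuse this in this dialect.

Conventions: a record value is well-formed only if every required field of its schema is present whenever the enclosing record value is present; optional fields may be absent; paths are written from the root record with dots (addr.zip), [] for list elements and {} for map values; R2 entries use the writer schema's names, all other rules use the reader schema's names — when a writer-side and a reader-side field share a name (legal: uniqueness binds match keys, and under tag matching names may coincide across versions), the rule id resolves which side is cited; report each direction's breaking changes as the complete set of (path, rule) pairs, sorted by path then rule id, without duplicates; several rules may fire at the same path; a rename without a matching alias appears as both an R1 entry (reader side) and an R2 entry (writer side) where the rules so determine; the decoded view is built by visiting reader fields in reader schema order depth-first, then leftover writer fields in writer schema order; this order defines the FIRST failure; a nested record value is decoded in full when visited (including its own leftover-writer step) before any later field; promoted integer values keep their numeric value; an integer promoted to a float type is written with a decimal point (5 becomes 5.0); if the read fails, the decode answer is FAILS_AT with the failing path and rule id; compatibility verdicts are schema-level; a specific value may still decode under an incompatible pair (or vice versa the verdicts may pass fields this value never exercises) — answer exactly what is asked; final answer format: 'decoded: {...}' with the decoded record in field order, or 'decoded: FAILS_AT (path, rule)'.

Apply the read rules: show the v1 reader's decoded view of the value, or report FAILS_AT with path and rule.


decoded: FAILS_AT (country, R3)

the writer's type comes first in each Shipment pair
decoding the Shipment value with the v1 reader:
  severity := "BLUE"
  codes := []
  quantity := null (not supplied -> null)
  score := 10.0
  read fails at country under R3
  => FAILS_AT (country, R3)
remaining Shipment differences; none change what is asked:
  added field attempts to record Shipment: required int64, tag 38 (in v2 it sits immediately before codes) -> a verdict-level change on Shipment — the shown value reads the same
  field quantity in record Shipment: tag 6 changed to 35 -> triggers nothing under the printed rules; the Shipment answer is the same either way


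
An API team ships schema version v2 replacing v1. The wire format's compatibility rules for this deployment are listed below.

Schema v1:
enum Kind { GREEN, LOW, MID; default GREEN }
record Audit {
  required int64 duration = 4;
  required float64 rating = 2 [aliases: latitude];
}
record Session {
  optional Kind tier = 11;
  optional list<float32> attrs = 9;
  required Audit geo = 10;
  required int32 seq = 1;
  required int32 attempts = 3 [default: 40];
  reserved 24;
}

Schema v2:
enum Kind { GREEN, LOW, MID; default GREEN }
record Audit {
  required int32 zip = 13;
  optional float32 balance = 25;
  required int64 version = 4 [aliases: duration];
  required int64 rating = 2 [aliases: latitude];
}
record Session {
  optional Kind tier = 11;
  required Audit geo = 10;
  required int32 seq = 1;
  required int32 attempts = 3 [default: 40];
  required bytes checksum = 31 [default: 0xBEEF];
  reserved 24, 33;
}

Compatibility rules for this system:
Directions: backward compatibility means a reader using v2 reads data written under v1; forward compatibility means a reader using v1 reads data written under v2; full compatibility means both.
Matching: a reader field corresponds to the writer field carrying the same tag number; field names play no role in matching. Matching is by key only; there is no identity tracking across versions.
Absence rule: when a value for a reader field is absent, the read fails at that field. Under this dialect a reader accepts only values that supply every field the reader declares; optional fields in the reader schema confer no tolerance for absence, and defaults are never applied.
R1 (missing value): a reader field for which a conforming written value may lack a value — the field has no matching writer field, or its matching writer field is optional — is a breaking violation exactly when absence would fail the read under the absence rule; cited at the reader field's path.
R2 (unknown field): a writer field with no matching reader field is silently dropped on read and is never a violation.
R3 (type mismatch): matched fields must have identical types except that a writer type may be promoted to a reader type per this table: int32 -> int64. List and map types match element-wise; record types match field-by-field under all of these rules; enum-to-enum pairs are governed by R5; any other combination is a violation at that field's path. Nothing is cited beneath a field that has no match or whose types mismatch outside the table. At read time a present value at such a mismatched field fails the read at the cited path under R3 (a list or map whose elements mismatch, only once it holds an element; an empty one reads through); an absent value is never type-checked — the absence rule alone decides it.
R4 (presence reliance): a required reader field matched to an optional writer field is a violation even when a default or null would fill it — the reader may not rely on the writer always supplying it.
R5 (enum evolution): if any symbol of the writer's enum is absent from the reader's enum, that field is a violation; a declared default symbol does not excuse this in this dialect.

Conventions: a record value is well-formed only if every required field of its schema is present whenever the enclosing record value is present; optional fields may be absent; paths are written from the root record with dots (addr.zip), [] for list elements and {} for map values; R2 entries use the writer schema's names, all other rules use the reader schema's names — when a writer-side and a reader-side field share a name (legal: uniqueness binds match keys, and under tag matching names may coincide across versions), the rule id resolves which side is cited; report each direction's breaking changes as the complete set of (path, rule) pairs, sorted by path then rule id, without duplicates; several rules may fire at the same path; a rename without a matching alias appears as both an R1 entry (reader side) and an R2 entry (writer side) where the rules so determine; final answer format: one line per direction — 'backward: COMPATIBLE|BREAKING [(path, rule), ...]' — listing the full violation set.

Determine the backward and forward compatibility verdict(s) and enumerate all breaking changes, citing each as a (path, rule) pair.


backward: BREAKING [(checksum, R1), (geo.balance, R1), (geo.rating, R3), (geo.zip, R1), (tier, R1)]; forward: BREAKING [(attrs, R1), (geo.rating, R3), (tier, R1)]

the writer's type comes first in each Session pair
checking backward for Session: reader v2 against writer v1:
  tier <- tier (Kind -> Kind, writer optional)
  geo <- geo (Audit -> Audit, writer required)
  seq <- seq (int32 -> int32, writer required)
  attempts <- attempts (int32 -> int32, writer required)
  checksum: no writer match
  writer attrs: unknown to reader
  geo.zip: no writer match
  geo.balance: no writer match
  geo.version <- geo.duration (int64 -> int64, writer required)
  geo.rating <- geo.rating (float64 -> int64, writer required)
  rule R1 violated at checksum
  rule R1 violated at geo.balance
  rule R3 violated at geo.rating
  rule R1 violated at geo.zip
  rule R1 violated at tier
  => 5 violation(s): backward is BREAKING for Session
checking forward for Session: reader v1 against writer v2:
  tier <- tier (Kind -> Kind, writer optional)
  attrs: no writer match
  geo <- geo (Audit -> Audit, writer required)
  seq <- seq (int32 -> int32, writer required)
  attempts <- attempts (int32 -> int32, writer required)
  writer checksum: unknown to reader
  geo.duration <- geo.version (int64 -> int64, writer required)
  geo.rating <- geo.rating (int64 -> float64, writer required)
  writer geo.zip: unknown to reader
  writer geo.balance: unknown to reader
  rule R1 violated at attrs
  rule R3 violated at geo.rating
  rule R1 violated at tier
  => 3 violation(s): forward is BREAKING for Session


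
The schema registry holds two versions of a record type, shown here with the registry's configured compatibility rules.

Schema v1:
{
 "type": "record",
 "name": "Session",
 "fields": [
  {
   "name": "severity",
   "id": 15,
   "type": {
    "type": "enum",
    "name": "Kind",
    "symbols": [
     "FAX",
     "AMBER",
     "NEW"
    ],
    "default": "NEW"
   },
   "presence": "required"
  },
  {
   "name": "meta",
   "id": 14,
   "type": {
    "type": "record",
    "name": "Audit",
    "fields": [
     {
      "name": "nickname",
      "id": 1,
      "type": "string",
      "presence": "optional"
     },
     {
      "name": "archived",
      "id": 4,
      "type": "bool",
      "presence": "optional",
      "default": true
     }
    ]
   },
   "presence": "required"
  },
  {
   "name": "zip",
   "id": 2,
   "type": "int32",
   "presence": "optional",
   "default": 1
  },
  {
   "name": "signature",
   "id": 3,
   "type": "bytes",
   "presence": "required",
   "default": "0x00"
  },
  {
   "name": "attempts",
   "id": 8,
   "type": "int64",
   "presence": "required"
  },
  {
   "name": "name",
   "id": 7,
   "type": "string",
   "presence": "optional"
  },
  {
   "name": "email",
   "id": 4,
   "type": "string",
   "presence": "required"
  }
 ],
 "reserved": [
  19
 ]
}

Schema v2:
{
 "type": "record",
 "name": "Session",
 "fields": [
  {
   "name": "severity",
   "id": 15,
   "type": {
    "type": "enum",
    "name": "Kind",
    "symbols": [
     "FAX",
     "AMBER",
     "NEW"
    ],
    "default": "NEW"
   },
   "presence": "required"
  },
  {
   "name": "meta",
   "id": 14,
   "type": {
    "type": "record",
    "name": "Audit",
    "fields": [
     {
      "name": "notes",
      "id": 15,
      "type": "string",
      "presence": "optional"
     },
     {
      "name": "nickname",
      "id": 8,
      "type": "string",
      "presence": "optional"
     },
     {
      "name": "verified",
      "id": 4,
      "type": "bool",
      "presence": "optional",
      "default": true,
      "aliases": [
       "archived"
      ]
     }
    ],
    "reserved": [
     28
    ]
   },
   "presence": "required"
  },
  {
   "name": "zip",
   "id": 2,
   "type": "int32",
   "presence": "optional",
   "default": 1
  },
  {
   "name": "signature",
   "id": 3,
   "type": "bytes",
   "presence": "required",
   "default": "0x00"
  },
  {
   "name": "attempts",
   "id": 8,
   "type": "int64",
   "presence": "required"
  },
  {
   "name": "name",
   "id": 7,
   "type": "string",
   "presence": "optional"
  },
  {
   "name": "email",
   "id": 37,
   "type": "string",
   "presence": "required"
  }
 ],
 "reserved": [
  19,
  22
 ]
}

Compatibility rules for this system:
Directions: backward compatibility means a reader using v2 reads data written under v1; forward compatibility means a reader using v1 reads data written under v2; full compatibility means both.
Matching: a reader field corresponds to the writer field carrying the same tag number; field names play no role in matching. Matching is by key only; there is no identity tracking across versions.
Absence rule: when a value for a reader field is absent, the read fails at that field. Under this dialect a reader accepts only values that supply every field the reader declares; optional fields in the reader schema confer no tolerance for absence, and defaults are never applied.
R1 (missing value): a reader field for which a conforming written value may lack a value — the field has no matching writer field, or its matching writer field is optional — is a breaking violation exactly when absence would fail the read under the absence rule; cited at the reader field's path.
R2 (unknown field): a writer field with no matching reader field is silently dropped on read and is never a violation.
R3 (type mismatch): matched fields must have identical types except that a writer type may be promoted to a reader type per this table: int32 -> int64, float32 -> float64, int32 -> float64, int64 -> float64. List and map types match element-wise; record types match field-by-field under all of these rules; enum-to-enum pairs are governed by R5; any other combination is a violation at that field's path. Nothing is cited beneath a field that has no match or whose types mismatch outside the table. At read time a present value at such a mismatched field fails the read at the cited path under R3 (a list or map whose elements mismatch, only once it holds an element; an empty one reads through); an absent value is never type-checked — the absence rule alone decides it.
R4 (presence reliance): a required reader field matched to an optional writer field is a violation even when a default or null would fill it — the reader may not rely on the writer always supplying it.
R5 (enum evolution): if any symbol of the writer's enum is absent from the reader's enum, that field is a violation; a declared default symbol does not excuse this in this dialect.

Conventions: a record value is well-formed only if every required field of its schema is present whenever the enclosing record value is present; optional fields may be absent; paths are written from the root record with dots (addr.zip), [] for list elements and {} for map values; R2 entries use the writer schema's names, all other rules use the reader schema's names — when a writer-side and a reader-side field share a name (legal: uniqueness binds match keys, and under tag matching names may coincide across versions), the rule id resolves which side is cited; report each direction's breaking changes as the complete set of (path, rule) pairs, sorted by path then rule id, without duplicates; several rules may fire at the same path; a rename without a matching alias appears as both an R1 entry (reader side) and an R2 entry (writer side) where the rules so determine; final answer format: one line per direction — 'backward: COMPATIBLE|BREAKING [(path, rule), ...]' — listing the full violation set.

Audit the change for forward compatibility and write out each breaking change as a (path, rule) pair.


the writer's type comes first in each Session pair
checking forward for Session: reader v1 against writer v2:
  severity: Kind -> Kind, writer required; from severity
  meta: Audit -> Audit, writer required; from meta
  zip: int32 -> int32, writer optional; from zip
  signature: bytes -> bytes, writer required; from signature
  attempts: int64 -> int64, writer required; from attempts
  name: string -> string, writer optional; from name
  email: no writer-side match
  writer field email has no reader counterpart
  meta.nickname: no writer-side match
  meta.archived: bool -> bool, writer optional; from meta.verified
  writer field meta.notes has no reader counterpart
  writer field meta.nickname has no reader counterpart
  breaking: (email, R1)
  breaking: (meta.archived, R1)
  breaking: (meta.nickname, R1)
  breaking: (name, R1)
  breaking: (zip, R1)
  => forward: BREAKING (5)
the other Session changes do not affect what is asked:
  renamed field archived to verified in record Audit (alias archived declared on the renamed field) -> matters only for Session's backward compatibility — outside the asked direction
  field nickname in record Audit: tag 1 changed to 8 -> triggers nothing under Session's printed rules — same verdict
  added field notes to record Audit: optional string, tag 15 (in v2 it sits immediately before nickname) -> matters only for Session's backward compatibility — outside the asked direction

forward: BREAKING [(email, R1), (meta.archived, R1), (meta.nickname, R1), (name, R1), (zip, R1)]


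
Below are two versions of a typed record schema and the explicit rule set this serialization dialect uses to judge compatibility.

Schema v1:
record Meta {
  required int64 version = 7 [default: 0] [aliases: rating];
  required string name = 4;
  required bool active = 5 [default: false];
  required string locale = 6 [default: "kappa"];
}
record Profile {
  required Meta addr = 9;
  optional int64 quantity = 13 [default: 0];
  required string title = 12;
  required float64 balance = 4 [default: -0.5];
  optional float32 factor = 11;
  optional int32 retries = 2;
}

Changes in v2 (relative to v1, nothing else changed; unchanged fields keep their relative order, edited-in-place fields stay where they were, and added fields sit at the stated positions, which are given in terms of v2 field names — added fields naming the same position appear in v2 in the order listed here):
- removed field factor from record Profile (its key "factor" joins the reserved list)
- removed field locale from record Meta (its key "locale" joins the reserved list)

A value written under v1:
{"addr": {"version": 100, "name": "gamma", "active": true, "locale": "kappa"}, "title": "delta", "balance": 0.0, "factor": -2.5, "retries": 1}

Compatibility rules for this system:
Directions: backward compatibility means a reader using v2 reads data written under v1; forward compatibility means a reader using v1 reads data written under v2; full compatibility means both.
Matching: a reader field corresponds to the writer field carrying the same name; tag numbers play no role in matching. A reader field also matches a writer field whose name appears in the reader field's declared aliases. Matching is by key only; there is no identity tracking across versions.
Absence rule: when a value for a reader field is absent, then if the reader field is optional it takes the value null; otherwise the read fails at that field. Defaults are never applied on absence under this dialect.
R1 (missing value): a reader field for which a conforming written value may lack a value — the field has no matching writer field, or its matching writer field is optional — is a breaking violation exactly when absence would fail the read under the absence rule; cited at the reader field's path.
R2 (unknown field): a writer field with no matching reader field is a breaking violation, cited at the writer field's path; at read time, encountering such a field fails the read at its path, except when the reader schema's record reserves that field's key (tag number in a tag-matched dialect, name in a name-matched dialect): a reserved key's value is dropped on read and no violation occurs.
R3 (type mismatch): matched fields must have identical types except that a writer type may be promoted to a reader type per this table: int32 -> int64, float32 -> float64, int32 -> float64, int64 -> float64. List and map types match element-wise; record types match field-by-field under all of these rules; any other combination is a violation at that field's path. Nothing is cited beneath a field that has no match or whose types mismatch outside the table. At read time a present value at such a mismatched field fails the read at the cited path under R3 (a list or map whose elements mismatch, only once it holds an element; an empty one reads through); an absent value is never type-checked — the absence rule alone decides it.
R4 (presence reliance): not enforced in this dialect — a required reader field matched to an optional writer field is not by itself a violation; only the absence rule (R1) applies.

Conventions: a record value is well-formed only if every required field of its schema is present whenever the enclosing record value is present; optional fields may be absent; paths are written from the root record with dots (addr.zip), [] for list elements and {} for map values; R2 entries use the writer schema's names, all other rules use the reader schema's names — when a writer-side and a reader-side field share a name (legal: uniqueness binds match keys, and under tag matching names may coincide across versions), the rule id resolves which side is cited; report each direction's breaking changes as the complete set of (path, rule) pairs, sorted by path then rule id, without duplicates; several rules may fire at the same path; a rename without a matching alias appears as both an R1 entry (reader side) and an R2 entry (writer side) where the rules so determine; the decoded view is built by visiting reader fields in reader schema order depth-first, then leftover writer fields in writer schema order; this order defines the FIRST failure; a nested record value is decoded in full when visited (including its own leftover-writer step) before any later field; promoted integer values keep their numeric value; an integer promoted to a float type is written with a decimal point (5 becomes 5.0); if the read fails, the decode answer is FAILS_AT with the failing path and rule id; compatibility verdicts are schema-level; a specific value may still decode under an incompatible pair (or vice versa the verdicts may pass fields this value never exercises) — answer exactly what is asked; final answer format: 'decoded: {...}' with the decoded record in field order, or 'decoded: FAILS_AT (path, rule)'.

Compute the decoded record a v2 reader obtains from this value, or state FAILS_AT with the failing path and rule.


in Profile below, arrows point writer -> reader
decoding the Profile value with the v2 reader:
  addr.version := 100
  addr.name := "gamma"
  addr.active := true
  writer addr.locale: reserved -> dropped
  quantity := null (absent, optional -> null)
  title := "delta"
  balance := 0.0
  retries := 1
  writer factor: reserved -> dropped
  => decoded: {"addr": {"version": 100, "name": "gamma", "active": true}, "quantity": null, "title": "delta", "balance": 0.0, "retries": 1}

decoded: {"addr": {"version": 100, "name": "gamma", "active": true}, "quantity": null, "title": "delta", "balance": 0.0, "retries": 1}


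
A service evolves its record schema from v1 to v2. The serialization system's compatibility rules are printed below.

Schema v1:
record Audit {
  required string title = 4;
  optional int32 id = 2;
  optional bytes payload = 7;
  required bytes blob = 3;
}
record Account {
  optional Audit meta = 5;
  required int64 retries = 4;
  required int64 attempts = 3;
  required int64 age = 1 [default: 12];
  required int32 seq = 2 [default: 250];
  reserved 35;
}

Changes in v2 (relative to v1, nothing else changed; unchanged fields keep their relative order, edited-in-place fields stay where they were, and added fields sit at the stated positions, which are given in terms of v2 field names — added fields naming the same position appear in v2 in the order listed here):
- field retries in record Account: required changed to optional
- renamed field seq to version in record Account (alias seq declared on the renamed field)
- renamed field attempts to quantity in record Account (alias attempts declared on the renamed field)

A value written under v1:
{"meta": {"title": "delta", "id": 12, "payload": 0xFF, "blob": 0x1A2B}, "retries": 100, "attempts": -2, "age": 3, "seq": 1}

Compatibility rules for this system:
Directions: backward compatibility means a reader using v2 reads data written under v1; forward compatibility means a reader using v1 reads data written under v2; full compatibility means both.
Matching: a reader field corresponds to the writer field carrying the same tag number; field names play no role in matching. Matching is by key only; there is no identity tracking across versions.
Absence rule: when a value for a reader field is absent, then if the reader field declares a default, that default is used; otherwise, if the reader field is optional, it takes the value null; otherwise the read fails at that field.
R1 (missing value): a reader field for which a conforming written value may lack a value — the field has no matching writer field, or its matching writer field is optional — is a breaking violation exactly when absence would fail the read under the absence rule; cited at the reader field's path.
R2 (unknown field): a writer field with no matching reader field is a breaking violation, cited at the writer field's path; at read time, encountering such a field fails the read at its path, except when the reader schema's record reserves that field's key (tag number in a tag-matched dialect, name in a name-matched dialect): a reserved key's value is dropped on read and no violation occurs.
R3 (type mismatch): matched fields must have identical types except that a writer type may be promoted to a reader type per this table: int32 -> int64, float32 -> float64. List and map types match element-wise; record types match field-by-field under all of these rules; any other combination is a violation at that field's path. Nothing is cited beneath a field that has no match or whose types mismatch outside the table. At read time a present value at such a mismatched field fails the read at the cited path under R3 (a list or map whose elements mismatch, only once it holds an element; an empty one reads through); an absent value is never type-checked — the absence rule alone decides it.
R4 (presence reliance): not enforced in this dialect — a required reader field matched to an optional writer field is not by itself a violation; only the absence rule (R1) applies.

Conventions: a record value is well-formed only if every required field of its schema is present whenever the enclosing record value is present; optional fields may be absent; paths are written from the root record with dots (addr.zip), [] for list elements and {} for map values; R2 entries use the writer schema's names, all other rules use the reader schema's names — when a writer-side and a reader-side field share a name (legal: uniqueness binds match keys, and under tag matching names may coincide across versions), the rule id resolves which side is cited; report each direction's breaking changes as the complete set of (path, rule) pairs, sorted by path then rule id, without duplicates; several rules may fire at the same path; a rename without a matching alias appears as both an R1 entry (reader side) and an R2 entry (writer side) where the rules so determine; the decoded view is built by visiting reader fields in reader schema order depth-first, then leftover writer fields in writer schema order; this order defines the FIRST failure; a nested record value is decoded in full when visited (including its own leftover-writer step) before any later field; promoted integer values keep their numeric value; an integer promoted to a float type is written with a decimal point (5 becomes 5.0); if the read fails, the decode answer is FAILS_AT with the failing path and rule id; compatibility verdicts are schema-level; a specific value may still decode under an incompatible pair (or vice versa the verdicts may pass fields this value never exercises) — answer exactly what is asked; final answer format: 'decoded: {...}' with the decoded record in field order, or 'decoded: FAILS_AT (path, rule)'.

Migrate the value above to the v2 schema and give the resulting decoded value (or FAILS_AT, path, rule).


in Account below, arrows point writer -> reader
migrating the Account value to v2:
  meta.title := "delta"
  meta.id := 12
  meta.payload := 0xFF
  meta.blob := 0x1A2B
  retries := 100
  quantity := -2 (from writer attempts)
  age := 3
  version := 1 (from writer seq)
  => decoded: {"meta": {"title": "delta", "id": 12, "payload": 0xFF, "blob": 0x1A2B}, "retries": 100, "quantity": -2, "age": 3, "version": 1}
remaining Account differences; none change what is asked:
  field retries in record Account: required changed to optional -> matters for Account compatibility verdicts, not for this value's decode

decoded: {"meta": {"title": "delta", "id": 12, "payload": 0xFF, "blob": 0x1A2B}, "retries": 100, "quantity": -2, "age": 3, "version": 1}
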